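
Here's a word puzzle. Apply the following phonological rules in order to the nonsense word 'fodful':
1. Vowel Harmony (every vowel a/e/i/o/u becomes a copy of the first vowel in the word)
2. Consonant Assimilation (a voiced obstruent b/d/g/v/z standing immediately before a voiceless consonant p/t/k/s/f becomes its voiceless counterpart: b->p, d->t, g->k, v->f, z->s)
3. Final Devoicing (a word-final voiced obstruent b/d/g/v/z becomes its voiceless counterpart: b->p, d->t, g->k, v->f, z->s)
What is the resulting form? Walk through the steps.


Starting form: 'fodful'
Rule 1: Vowel Harmony: all vowels become 'o' (matching first vowel). 'fodful' -> 'fodfol'
Rule 2: Consonant Assimilation: voiced obstruent before voiceless consonant becomes voiceless ('df' -> 'tf'). 'fodfol' -> 'fotfol'
Rule 3: Final Devoicing: final consonant 'l' is not one of the voiced obstruents b/d/g/v/z. No change.
Final form: 'fotfol'

fotfol


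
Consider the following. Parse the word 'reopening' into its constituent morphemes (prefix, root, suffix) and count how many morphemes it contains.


Step 1: Identify prefix: 're' (meaning: again)
Step 2: Identify root: 'open'
Step 3: Identify suffix(es): 'ing'
Decomposition: re- (prefix: again) + open (root) + -ing (suffix: ongoing action)
Total morphemes: 3

3 morphemes (re- (prefix: again) + open (root) + -ing (suffix: ongoing action))


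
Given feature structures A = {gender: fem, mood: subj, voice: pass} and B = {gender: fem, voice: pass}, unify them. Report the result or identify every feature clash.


Compare features:
gender: A=fem vs B=fem -> unified: fem
mood: A=subj vs B=_ -> unified: subj
voice: A=pass vs B=pass -> unified: pass
No clashes found.

Unified: {gender: fem, mood: subj, voice: pass}


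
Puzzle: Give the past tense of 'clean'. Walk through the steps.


Apply rule: Add -ed. 'clean' becomes 'cleaned'.

cleaned


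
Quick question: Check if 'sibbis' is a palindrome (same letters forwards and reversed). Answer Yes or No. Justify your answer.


Forward: 'sibbis'
Reversed: 'sibbis'
They are identical.

Yes


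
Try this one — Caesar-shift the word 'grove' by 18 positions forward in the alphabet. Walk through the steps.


Shift each letter by 18: g -> y, r -> j, o -> g, v -> n, e -> w. Result: 'yjgnw'.

yjgnw


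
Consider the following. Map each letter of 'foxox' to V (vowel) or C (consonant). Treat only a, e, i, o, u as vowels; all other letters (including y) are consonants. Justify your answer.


Letter mapping: f = C, o = V, x = C, o = V, x = C.

CVCVC


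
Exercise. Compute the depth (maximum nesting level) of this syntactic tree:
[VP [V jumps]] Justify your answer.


Count bracket nesting levels:
'[' at pos 0: depth = 1
'[' at pos 4: depth = 2
Maximum depth reached: 2

2


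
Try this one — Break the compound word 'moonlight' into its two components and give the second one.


Split 'moonlight' into 'moon' + 'light'. The second part is 'light'.

light


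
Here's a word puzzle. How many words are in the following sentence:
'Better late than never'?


Split into words: Better | late | than | never = 4 words.

4


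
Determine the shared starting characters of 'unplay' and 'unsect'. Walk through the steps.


Compare from the start: 2 characters match: 'un'. Mismatch at position 3: 'p' vs 's'.

un


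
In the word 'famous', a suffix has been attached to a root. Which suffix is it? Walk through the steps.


The word 'famous' = 'fame' (root) + '-ous' (suffix). The suffix is '-ous'.

ous


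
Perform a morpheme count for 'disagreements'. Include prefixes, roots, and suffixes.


Decomposition: dis- (prefix) + agree (root) + -ment (suffix) + -s (plural) = 4 morpheme(s)

4 morphemes


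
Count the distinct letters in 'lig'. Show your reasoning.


Unique letters in 'lig': {g, i, l} = 3 distinct letters.

3


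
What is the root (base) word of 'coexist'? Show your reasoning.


Remove prefix 'co' from 'coexist' to get root 'exist'.

exist


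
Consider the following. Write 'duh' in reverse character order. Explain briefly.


Reverse 'duh' character by character: 'hud'.

hud


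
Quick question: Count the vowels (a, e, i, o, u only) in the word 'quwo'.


Vowels in 'quwo': u, o = 2 vowels.

2


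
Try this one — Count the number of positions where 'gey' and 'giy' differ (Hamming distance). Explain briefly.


Alignment:
Position 1: 'g' vs 'g' = match
Position 2: 'e' vs 'i' = DIFFER
Position 3: 'y' vs 'y' = match
Total differences: 1

1


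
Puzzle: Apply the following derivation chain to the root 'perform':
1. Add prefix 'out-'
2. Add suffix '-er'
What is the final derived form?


Step 1: Add prefix 'out-' to 'perform' = 'outperform'
Step 2: Add suffix '-er' to 'outperform' = 'outperformer'

outperformer


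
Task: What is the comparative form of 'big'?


Apply comparative formation (double final consonant, add -er): 'big' -> 'bigger'.

bigger


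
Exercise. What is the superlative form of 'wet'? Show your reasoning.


Apply superlative formation (double final consonant, add -est): 'wet' -> 'wettest'.

wettest


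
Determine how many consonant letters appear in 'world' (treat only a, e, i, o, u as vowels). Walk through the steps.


Consonants in 'world': w, r, l, d = 4 consonants.

4


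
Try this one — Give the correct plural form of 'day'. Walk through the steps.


Apply rule: Add -s. 'day' becomes 'days'.

days


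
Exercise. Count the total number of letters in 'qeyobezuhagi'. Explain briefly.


Spell out 'qeyobezuhagi' and number each letter: q(1), e(2), y(3), o(4), b(5), e(6), z(7), u(8), h(9), a(10), g(11), i(12). Total: 12 letters.

12


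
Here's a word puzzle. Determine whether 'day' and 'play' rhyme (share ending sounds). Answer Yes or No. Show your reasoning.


Rime (stressed vowel + following sounds) of 'day': -ay = /eɪ/
Rime of 'play': -ay = /eɪ/
/eɪ/ and /eɪ/ are the same ending sound, so the words rhyme.

Yes


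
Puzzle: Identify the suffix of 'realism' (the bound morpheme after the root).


The word 'realism' = 'real' (root) + '-ism' (suffix). The suffix is '-ism'.

ism


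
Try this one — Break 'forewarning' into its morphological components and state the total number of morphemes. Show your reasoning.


Step 1: Identify prefix: 'fore' (meaning: before/front)
Step 2: Identify root: 'warn'
Step 3: Identify suffix(es): 'ing'
Decomposition: fore- (prefix: before/front) + warn (root) + -ing (suffix: ongoing action)
Total morphemes: 3

3 morphemes (fore- (prefix: before/front) + warn (root) + -ing (suffix: ongoing action))


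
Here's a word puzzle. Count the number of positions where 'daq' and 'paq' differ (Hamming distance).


Alignment:
Position 1: 'd' vs 'p' = DIFFER
Position 2: 'a' vs 'a' = match
Position 3: 'q' vs 'q' = match
Total differences: 1

1


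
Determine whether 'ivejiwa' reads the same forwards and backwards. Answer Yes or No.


Forward: 'ivejiwa'
Reversed: 'awijevi'
They differ.

No


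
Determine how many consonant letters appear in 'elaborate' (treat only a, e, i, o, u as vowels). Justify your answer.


Consonants in 'elaborate': l, b, r, t = 4 consonants.

4


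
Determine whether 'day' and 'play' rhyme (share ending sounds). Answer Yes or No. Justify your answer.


Rime (stressed vowel + following sounds) of 'day': -ay = /eɪ/
Rime of 'play': -ay = /eɪ/
/eɪ/ and /eɪ/ are the same ending sound, so the words rhyme.

Yes


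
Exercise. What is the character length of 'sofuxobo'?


Spell out 'sofuxobo' and number each letter: s(1), o(2), f(3), u(4), x(5), o(6), b(7), o(8). Total: 8 letters.

8


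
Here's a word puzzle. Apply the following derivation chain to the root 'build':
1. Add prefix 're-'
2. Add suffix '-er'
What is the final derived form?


Step 1: Add prefix 're-' to 'build' = 'rebuild'
Step 2: Add suffix '-er' to 'rebuild' = 'rebuilder'

rebuilder


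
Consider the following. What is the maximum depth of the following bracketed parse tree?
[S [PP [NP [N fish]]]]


Count bracket nesting levels:
'[' at pos 0: depth = 1
'[' at pos 3: depth = 2
'[' at pos 7: depth = 3
'[' at pos 11: depth = 4
Maximum depth reached: 4

4


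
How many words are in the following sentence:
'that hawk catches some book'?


Split into words: that | hawk | catches | some | book = 5 words.

5


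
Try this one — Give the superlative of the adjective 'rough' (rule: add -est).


Apply superlative formation (add -est): 'rough' -> 'roughest'.

roughest


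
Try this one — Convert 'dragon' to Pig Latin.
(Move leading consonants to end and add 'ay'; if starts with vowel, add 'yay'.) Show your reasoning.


'dragon': move consonant cluster 'dr' to end and add 'ay': 'agondray'.

agondray


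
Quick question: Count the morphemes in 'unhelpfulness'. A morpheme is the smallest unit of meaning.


Decomposition: un- (prefix) + help (root) + -ful (suffix) + -ness (suffix) = 4 morpheme(s)

4 morphemes


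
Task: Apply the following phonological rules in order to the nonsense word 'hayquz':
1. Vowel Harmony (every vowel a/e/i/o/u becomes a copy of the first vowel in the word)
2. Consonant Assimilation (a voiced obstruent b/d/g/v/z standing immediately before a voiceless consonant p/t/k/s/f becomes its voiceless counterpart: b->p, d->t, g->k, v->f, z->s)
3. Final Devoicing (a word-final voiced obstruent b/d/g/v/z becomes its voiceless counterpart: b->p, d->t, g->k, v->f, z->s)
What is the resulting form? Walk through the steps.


Starting form: 'hayquz'
Rule 1: Vowel Harmony: all vowels become 'a' (matching first vowel). 'hayquz' -> 'hayqaz'
Rule 2: Consonant Assimilation: no voiced obstruent (b/d/g/v/z) stands immediately before a voiceless consonant (p/t/k/s/f). No change.
Rule 3: Final Devoicing: word-final voiced obstruent 'z' becomes voiceless 's'. 'hayqaz' -> 'hayqas'
Final form: 'hayqas'

hayqas


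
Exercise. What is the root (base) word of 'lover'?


Remove suffix '-er' from 'lover' to get root 'love'.

love


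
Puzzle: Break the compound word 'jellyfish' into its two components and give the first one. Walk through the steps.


Split 'jellyfish' into 'jelly' + 'fish'. The first part is 'jelly'.

jelly


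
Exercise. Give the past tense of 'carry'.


Apply rule: Change -y to -ied. 'carry' becomes 'carried'.

carried


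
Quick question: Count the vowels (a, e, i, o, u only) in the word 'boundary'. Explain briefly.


Vowels in 'boundary': o, u, a = 3 vowels.

3


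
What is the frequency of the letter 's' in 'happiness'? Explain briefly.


Letter 's' in 'happiness': found at position(s) 8, 9 = 2 occurrence(s).

2


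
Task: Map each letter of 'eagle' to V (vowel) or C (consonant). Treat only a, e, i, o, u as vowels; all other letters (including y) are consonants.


Letter mapping: e = V, a = V, g = C, l = C, e = V.

VVCCV


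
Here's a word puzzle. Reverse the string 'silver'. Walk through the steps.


Reverse 'silver' character by character: 'revlis'.

revlis


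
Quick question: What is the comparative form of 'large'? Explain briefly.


Apply comparative formation (ends in e: add -r): 'large' -> 'larger'.

larger


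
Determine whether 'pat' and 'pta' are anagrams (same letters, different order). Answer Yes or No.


Sorted letters of 'pat': 'apt'
Sorted letters of 'pta': 'apt'
They match.

Yes


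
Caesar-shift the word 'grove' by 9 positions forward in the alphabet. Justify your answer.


Shift each letter by 9: g -> p, r -> a, o -> x, v -> e, e -> n. Result: 'paxen'.

paxen


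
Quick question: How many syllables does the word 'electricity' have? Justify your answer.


Break 'electricity' into syllables: e-lec-tric-i-ty -> e | lec | tric | i | ty = 5 syllables

5 syllables


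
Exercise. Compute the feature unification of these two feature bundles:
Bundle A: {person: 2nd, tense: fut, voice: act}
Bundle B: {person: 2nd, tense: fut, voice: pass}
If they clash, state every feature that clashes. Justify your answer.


Compare features:
person: A=2nd vs B=2nd -> unified: 2nd
tense: A=fut vs B=fut -> unified: fut
voice: A=act vs B=pass -> CLASH
Clash detected on feature 'voice' (act vs pass); unification fails.

CLASH on 'voice' (act vs pass)


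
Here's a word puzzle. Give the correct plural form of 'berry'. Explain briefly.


Apply rule: Change -y to -ies (consonant + y). 'berry' becomes 'berries'.

berries


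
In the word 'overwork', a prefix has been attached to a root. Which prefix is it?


The word 'overwork' = 'over' (prefix) + 'work' (root). The prefix is 'over'.

over


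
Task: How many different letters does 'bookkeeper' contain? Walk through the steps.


Unique letters in 'bookkeeper': {b, e, k, o, p, r} = 6 distinct letters.

6


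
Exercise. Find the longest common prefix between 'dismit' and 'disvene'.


Compare from the start: 3 characters match: 'dis'. Mismatch at position 4: 'm' vs 'v'.

dis


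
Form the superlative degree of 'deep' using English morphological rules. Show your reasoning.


Apply superlative formation (add -est): 'deep' -> 'deepest'.

deepest


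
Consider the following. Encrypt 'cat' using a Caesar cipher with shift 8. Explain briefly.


Shift each letter by 8: c -> k, a -> i, t -> b. Result: 'kib'.

kib


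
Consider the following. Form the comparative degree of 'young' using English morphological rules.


Apply comparative formation (add -er): 'young' -> 'younger'.

younger


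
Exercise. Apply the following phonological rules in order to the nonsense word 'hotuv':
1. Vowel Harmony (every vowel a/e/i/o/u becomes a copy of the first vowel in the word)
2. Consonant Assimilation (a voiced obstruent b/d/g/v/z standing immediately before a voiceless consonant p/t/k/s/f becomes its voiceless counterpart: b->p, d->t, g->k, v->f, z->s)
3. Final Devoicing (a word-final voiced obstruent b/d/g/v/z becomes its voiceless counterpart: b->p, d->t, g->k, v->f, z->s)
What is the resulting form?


Starting form: 'hotuv'
Rule 1: Vowel Harmony: all vowels become 'o' (matching first vowel). 'hotuv' -> 'hotov'
Rule 2: Consonant Assimilation: no voiced obstruent (b/d/g/v/z) stands immediately before a voiceless consonant (p/t/k/s/f). No change.
Rule 3: Final Devoicing: word-final voiced obstruent 'v' becomes voiceless 'f'. 'hotov' -> 'hotof'
Final form: 'hotof'

hotof


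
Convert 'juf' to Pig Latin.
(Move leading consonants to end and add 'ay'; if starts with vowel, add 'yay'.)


'juf': move consonant cluster 'j' to end and add 'ay': 'ufjay'.

ufjay


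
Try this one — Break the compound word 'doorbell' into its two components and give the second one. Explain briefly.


Split 'doorbell' into 'door' + 'bell'. The second part is 'bell'.

bell


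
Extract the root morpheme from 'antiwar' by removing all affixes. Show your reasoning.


Remove prefix 'anti' from 'antiwar' to get root 'war'.

war


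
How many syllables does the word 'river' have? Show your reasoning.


Break 'river' into syllables: riv-er -> riv | er = 2 syllables

2 syllables


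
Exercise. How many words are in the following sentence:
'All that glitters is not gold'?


Split into words: All | that | glitters | is | not | gold = 6 words.

6


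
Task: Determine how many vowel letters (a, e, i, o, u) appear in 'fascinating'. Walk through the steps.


Vowels in 'fascinating': a, i, a, i = 4 vowels.

4


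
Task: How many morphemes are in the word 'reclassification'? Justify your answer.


Decomposition: re- (prefix) + class (root) + -ify (suffix) + -ation (suffix) = 4 morpheme(s)

4 morphemes


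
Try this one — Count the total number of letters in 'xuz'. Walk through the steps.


Spell out 'xuz' and number each letter: x(1), u(2), z(3). Total: 3 letters.

3


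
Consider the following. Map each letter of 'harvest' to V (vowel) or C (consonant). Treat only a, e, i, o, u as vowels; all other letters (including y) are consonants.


Letter mapping: h = C, a = V, r = C, v = C, e = V, s = C, t = C.

CVCCVCC


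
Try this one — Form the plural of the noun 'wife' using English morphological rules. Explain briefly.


Apply rule: Change -fe to -ves. 'wife' becomes 'wives'.

wives


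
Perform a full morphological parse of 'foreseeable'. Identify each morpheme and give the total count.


Step 1: Identify prefix: 'fore' (meaning: before/front)
Step 2: Identify root: 'see'
Step 3: Identify suffix(es): 'able'
Decomposition: fore- (prefix: before/front) + see (root) + -able (suffix: capable of)
Total morphemes: 3

3 morphemes (fore- (prefix: before/front) + see (root) + -able (suffix: capable of))


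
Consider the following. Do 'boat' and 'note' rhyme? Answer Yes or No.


Rime (stressed vowel + following sounds) of 'boat': -oat = /oʊt/
Rime of 'note': -ote = /oʊt/
/oʊt/ and /oʊt/ are the same ending sound, so the words rhyme.

Yes


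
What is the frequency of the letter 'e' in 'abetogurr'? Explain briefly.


Letter 'e' in 'abetogurr': found at position(s) 3 = 1 occurrence(s).

1


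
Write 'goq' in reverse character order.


Reverse 'goq' character by character: 'qog'.

qog


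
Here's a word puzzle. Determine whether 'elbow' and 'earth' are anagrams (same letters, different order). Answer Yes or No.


Sorted letters of 'elbow': 'below'
Sorted letters of 'earth': 'aehrt'
They do not match.

No


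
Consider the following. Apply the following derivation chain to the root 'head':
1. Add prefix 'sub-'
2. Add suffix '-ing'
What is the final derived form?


Step 1: Add prefix 'sub-' to 'head' = 'subhead'
Step 2: Add suffix '-ing' to 'subhead' = 'subheading'

subheading


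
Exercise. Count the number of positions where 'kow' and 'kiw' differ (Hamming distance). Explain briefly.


Alignment:
Position 1: 'k' vs 'k' = match
Position 2: 'o' vs 'i' = DIFFER
Position 3: 'w' vs 'w' = match
Total differences: 1

1


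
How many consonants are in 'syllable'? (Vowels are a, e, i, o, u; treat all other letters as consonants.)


Consonants in 'syllable': s, y, l, l, b, l = 6 consonants.

6


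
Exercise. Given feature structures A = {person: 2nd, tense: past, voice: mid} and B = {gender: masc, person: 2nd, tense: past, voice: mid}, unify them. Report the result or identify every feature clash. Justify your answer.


Compare features:
gender: A=_ vs B=masc -> unified: masc
person: A=2nd vs B=2nd -> unified: 2nd
tense: A=past vs B=past -> unified: past
voice: A=mid vs B=mid -> unified: mid
No clashes found.

Unified: {gender: masc, person: 2nd, tense: past, voice: mid}


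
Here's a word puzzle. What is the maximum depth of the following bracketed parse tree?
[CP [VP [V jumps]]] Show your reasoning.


Count bracket nesting levels:
'[' at pos 0: depth = 1
'[' at pos 4: depth = 2
'[' at pos 8: depth = 3
Maximum depth reached: 3

3


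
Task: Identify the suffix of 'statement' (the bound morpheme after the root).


The word 'statement' = 'state' (root) + '-ment' (suffix). The suffix is '-ment'.

ment


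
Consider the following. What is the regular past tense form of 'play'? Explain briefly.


Apply rule: Add -ed. 'play' becomes 'played'.

played


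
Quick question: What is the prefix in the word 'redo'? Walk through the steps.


The word 'redo' = 're' (prefix) + 'do' (root). The prefix is 're'.

re


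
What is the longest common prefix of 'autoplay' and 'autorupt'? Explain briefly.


Compare from the start: 4 characters match: 'auto'. Mismatch at position 5: 'p' vs 'r'.

auto


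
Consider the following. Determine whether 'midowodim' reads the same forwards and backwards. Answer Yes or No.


Forward: 'midowodim'
Reversed: 'midowodim'
They are identical.

Yes


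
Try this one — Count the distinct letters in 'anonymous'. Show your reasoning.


Unique letters in 'anonymous': {a, m, n, o, s, u, y} = 7 distinct letters.

7


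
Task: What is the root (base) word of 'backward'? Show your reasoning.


Remove suffix '-ward' from 'backward' to get root 'back'.

back


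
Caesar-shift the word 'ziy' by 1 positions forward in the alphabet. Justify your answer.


Shift each letter by 1: z -> a, i -> j, y -> z. Result: 'ajz'.

ajz


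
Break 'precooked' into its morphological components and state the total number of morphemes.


Step 1: Identify prefix: 'pre' (meaning: before)
Step 2: Identify root: 'cook'
Step 3: Identify suffix(es): 'ed'
Decomposition: pre- (prefix: before) + cook (root) + -ed (suffix: past)
Total morphemes: 3

3 morphemes (pre- (prefix: before) + cook (root) + -ed (suffix: past))


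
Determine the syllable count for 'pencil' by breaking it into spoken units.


Break 'pencil' into syllables: pen-cil -> pen | cil = 2 syllables

2 syllables


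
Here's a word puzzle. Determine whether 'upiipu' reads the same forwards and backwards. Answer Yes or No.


Forward: 'upiipu'
Reversed: 'upiipu'
They are identical.

Yes


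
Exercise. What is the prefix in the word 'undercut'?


The word 'undercut' = 'under' (prefix) + 'cut' (root). The prefix is 'under'.

under


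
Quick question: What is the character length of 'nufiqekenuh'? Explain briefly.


Spell out 'nufiqekenuh' and number each letter: n(1), u(2), f(3), i(4), q(5), e(6), k(7), e(8), n(9), u(10), h(11). Total: 11 letters.

11


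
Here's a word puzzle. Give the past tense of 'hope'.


Apply rule: Add -d (word ends in -e). 'hope' becomes 'hoped'.

hoped


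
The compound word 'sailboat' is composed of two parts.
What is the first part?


Split 'sailboat' into 'sail' + 'boat'. The first part is 'sail'.

sail


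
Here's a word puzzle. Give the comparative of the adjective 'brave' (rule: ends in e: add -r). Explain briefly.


Apply comparative formation (ends in e: add -r): 'brave' -> 'braver'.

braver


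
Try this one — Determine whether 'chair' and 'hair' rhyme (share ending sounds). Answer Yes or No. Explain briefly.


Rime (stressed vowel + following sounds) of 'chair': -air = /ɛər/
Rime of 'hair': -air = /ɛər/
/ɛər/ and /ɛər/ are the same ending sound, so the words rhyme.

Yes


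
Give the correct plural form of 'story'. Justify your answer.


Apply rule: Change -y to -ies (consonant + y). 'story' becomes 'stories'.

stories


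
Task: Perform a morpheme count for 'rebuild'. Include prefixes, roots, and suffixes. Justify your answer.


Decomposition: re- (prefix) + build (root) = 2 morpheme(s)

2 morphemes


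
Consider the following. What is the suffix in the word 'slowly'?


The word 'slowly' = 'slow' (root) + '-ly' (suffix). The suffix is '-ly'.

ly


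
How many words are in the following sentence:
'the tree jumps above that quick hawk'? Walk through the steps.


Split into words: the | tree | jumps | above | that | quick | hawk = 7 words.

7


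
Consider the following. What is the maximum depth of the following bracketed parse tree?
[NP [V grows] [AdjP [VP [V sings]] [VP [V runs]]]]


Count bracket nesting levels:
'[' at pos 0: depth = 1
'[' at pos 4: depth = 2
'[' at pos 14: depth = 2
'[' at pos 20: depth = 3
'[' at pos 24: depth = 4
'[' at pos 35: depth = 3
'[' at pos 39: depth = 4
Maximum depth reached: 4

4


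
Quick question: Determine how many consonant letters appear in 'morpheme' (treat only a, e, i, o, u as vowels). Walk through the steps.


Consonants in 'morpheme': m, r, p, h, m = 5 consonants.

5


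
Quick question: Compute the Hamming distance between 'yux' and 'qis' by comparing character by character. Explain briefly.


Alignment:
Position 1: 'y' vs 'q' = DIFFER
Position 2: 'u' vs 'i' = DIFFER
Position 3: 'x' vs 's' = DIFFER
Total differences: 3

3


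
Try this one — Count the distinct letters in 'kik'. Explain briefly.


Unique letters in 'kik': {i, k} = 2 distinct letters.

2


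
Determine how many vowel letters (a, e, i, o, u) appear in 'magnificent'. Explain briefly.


Vowels in 'magnificent': a, i, i, e = 4 vowels.

4


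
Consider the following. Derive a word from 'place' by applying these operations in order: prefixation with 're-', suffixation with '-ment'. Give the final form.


Step 1: Add prefix 're-' to 'place' = 'replace'
Step 2: Add suffix '-ment' to 'replace' = 'replacement'

replacement


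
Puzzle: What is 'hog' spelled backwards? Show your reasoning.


Reverse 'hog' character by character: 'goh'.

goh


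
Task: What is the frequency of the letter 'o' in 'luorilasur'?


Letter 'o' in 'luorilasur': found at position(s) 3 = 1 occurrence(s).

1


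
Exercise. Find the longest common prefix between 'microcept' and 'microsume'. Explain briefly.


Compare from the start: 5 characters match: 'micro'. Mismatch at position 6: 'c' vs 's'.

micro


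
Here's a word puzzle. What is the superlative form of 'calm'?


Apply superlative formation (add -est): 'calm' -> 'calmest'.

calmest


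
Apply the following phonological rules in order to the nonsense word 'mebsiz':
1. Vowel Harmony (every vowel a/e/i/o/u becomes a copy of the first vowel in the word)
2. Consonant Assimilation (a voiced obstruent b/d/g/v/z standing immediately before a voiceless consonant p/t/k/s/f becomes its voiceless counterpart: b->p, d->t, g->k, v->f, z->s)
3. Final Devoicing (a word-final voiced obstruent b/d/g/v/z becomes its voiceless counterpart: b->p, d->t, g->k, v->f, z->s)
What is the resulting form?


Starting form: 'mebsiz'
Rule 1: Vowel Harmony: all vowels become 'e' (matching first vowel). 'mebsiz' -> 'mebsez'
Rule 2: Consonant Assimilation: voiced obstruent before voiceless consonant becomes voiceless ('bs' -> 'ps'). 'mebsez' -> 'mepsez'
Rule 3: Final Devoicing: word-final voiced obstruent 'z' becomes voiceless 's'. 'mepsez' -> 'mepses'
Final form: 'mepses'

mepses


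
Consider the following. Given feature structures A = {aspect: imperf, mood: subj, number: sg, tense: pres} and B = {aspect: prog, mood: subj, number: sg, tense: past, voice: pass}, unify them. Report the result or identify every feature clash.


Compare features:
aspect: A=imperf vs B=prog -> CLASH
mood: A=subj vs B=subj -> unified: subj
number: A=sg vs B=sg -> unified: sg
tense: A=pres vs B=past -> CLASH
voice: A=_ vs B=pass -> unified: pass
Clashes detected on features 'aspect' (imperf vs prog) and 'tense' (pres vs past); unification fails.

CLASH on 'aspect' (imperf vs prog) and 'tense' (pres vs past)


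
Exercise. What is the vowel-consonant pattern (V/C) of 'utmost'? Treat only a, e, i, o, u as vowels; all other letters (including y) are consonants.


Letter mapping: u = V, t = C, m = C, o = V, s = C, t = C.

VCCVCC


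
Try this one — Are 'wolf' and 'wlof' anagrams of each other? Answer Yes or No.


Sorted letters of 'wolf': 'flow'
Sorted letters of 'wlof': 'flow'
They match.

Yes


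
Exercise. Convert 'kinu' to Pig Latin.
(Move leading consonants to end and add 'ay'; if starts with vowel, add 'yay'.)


'kinu': move consonant cluster 'k' to end and add 'ay': 'inukay'.

inukay


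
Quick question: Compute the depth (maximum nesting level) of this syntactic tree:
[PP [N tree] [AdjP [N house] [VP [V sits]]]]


Count bracket nesting levels:
'[' at pos 0: depth = 1
'[' at pos 4: depth = 2
'[' at pos 13: depth = 2
'[' at pos 19: depth = 3
'[' at pos 29: depth = 3
'[' at pos 33: depth = 4
Maximum depth reached: 4

4


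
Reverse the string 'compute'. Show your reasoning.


Reverse 'compute' character by character: 'etupmoc'.

etupmoc


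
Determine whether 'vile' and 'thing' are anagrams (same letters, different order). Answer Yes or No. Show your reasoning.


Sorted letters of 'vile': 'eilv'
Sorted letters of 'thing': 'ghint'
They do not match.

No


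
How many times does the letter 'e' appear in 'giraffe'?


Letter 'e' in 'giraffe': found at position(s) 7 = 1 occurrence(s).

1


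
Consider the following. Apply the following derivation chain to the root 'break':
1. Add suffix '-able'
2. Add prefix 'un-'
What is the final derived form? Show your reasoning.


Step 1: Add suffix '-able' to 'break' = 'breakable'
Step 2: Add prefix 'un-' to 'breakable' = 'unbreakable'

unbreakable


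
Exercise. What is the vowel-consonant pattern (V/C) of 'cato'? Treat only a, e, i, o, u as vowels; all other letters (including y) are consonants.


Letter mapping: c = C, a = V, t = C, o = V.

CVCV


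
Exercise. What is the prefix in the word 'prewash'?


The word 'prewash' = 'pre' (prefix) + 'wash' (root). The prefix is 'pre'.

pre


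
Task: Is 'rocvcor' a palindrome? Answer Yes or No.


Forward: 'rocvcor'
Reversed: 'rocvcor'
They are identical.

Yes


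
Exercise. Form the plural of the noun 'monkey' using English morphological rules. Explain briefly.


Apply rule: Add -s. 'monkey' becomes 'monkeys'.

monkeys


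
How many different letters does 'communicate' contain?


Unique letters in 'communicate': {a, c, e, i, m, n, o, t, u} = 9 distinct letters.

9


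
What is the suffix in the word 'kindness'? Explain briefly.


The word 'kindness' = 'kind' (root) + '-ness' (suffix). The suffix is '-ness'.

ness


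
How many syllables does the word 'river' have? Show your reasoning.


Break 'river' into syllables: riv-er -> riv | er = 2 syllables

2 syllables


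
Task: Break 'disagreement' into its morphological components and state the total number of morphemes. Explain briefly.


Step 1: Identify prefix: 'dis' (meaning: not/apart)
Step 2: Identify root: 'agree'
Step 3: Identify suffix(es): 'ment'
Decomposition: dis- (prefix: not/apart) + agree (root) + -ment (suffix: action/result)
Total morphemes: 3

3 morphemes (dis- (prefix: not/apart) + agree (root) + -ment (suffix: action/result))


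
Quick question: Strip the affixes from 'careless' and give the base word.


Remove suffix '-less' from 'careless' to get root 'care'.

care


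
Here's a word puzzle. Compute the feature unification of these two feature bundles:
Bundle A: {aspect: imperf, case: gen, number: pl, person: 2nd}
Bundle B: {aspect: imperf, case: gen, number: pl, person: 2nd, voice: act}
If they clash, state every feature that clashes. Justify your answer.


Compare features:
aspect: A=imperf vs B=imperf -> unified: imperf
case: A=gen vs B=gen -> unified: gen
number: A=pl vs B=pl -> unified: pl
person: A=2nd vs B=2nd -> unified: 2nd
voice: A=_ vs B=act -> unified: act
No clashes found.

Unified: {aspect: imperf, case: gen, number: pl, person: 2nd, voice: act}


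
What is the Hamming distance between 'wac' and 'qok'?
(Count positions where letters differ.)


Alignment:
Position 1: 'w' vs 'q' = DIFFER
Position 2: 'a' vs 'o' = DIFFER
Position 3: 'c' vs 'k' = DIFFER
Total differences: 3

3


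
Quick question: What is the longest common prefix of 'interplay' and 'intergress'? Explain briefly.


Compare from the start: 5 characters match: 'inter'. Mismatch at position 6: 'p' vs 'g'.

inter


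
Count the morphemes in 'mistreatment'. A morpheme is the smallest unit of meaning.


Decomposition: mis- (prefix) + treat (root) + -ment (suffix) = 3 morpheme(s)

3 morphemes


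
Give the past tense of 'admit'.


Apply rule: Double final consonant and add -ed. 'admit' becomes 'admitted'.

admitted


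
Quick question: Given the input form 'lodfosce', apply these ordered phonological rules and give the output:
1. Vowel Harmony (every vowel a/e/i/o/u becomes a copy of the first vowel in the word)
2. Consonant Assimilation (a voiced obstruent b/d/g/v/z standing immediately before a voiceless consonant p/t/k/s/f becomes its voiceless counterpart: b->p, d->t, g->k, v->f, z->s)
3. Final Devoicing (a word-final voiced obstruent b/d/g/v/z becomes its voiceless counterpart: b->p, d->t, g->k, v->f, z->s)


Starting form: 'lodfosce'
Rule 1: Vowel Harmony: all vowels become 'o' (matching first vowel). 'lodfosce' -> 'lodfosco'
Rule 2: Consonant Assimilation: voiced obstruent before voiceless consonant becomes voiceless ('df' -> 'tf'). 'lodfosco' -> 'lotfosco'
Rule 3: Final Devoicing: the word ends in the vowel 'o', not a consonant. No change.
Final form: 'lotfosco'

lotfosco


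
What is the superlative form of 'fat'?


Apply superlative formation (double final consonant, add -est): 'fat' -> 'fattest'.

fattest


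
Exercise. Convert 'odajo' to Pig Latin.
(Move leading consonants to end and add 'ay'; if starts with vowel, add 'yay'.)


'odajo' starts with a vowel, so add 'yay': 'odajoyay'.

odajoyay


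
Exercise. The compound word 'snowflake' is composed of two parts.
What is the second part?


Split 'snowflake' into 'snow' + 'flake'. The second part is 'flake'.

flake


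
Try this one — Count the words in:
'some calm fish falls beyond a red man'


Split into words: some | calm | fish | falls | beyond | a | red | man = 8 words.

8


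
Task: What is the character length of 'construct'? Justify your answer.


Spell out 'construct' and number each letter: c(1), o(2), n(3), s(4), t(5), r(6), u(7), c(8), t(9). Total: 9 letters.

9


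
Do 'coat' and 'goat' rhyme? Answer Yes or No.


Rime (stressed vowel + following sounds) of 'coat': -oat = /oʊt/
Rime of 'goat': -oat = /oʊt/
/oʊt/ and /oʊt/ are the same ending sound, so the words rhyme.

Yes


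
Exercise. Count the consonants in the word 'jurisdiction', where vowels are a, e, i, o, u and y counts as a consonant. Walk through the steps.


Consonants in 'jurisdiction': j, r, s, d, c, t, n = 7 consonants.

7


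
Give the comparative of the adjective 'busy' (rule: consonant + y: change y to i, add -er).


Apply comparative formation (consonant + y: change y to i, add -er): 'busy' -> 'busier'.

busier


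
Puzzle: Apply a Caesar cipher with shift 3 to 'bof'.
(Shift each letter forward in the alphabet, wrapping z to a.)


Shift each letter by 3: b -> e, o -> r, f -> i. Result: 'eri'.

eri


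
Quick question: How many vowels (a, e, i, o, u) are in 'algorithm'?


Vowels in 'algorithm': a, o, i = 3 vowels.

3


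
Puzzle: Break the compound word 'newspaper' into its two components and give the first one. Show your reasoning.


Split 'newspaper' into 'news' + 'paper'. The first part is 'news'.

news


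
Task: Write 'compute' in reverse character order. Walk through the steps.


Reverse 'compute' character by character: 'etupmoc'.

etupmoc


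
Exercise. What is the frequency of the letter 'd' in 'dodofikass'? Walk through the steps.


Letter 'd' in 'dodofikass': found at position(s) 1, 3 = 2 occurrence(s).

2


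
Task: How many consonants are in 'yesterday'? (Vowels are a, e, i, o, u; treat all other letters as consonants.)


Consonants in 'yesterday': y, s, t, r, d, y = 6 consonants.

6


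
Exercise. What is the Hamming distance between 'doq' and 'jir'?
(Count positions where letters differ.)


Alignment:
Position 1: 'd' vs 'j' = DIFFER
Position 2: 'o' vs 'i' = DIFFER
Position 3: 'q' vs 'r' = DIFFER
Total differences: 3

3


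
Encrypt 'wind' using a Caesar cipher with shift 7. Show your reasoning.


Shift each letter by 7: w -> d, i -> p, n -> u, d -> k. Result: 'dpuk'.

dpuk


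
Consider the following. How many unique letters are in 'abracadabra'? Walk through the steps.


Unique letters in 'abracadabra': {a, b, c, d, r} = 5 distinct letters.

5


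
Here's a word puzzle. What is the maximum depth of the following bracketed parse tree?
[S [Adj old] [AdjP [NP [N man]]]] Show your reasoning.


Count bracket nesting levels:
'[' at pos 0: depth = 1
'[' at pos 3: depth = 2
'[' at pos 13: depth = 2
'[' at pos 19: depth = 3
'[' at pos 23: depth = 4
Maximum depth reached: 4

4


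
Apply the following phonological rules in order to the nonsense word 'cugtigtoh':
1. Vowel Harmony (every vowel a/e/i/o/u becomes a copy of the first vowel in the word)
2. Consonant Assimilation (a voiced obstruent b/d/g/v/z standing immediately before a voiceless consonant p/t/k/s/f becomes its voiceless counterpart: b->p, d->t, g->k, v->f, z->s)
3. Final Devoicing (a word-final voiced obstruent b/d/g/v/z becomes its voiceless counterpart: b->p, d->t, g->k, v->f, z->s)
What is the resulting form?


Starting form: 'cugtigtoh'
Rule 1: Vowel Harmony: all vowels become 'u' (matching first vowel). 'cugtigtoh' -> 'cugtugtuh'
Rule 2: Consonant Assimilation: voiced obstruent before voiceless consonant becomes voiceless ('gt' -> 'kt', 'gt' -> 'kt'). 'cugtugtuh' -> 'cuktuktuh'
Rule 3: Final Devoicing: final consonant 'h' is not one of the voiced obstruents b/d/g/v/z. No change.
Final form: 'cuktuktuh'

cuktuktuh


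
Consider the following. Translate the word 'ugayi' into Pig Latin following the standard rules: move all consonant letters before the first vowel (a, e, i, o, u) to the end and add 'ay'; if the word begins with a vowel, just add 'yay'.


'ugayi' starts with a vowel, so add 'yay': 'ugayiyay'.

ugayiyay


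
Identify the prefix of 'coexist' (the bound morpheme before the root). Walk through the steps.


The word 'coexist' = 'co' (prefix) + 'exist' (root). The prefix is 'co'.

co


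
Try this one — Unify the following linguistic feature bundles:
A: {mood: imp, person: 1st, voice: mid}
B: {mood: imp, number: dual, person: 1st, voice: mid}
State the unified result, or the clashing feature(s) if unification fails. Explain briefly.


Compare features:
mood: A=imp vs B=imp -> unified: imp
number: A=_ vs B=dual -> unified: dual
person: A=1st vs B=1st -> unified: 1st
voice: A=mid vs B=mid -> unified: mid
No clashes found.

Unified: {mood: imp, number: dual, person: 1st, voice: mid}


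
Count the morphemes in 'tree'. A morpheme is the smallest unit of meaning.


Decomposition: tree (free morpheme) = 1 morpheme(s)

1 morphemes


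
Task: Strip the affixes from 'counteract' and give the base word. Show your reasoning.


Remove prefix 'counter' from 'counteract' to get root 'act'.

act


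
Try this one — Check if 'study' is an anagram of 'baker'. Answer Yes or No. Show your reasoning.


Sorted letters of 'study': 'dstuy'
Sorted letters of 'baker': 'abekr'
They do not match.

No


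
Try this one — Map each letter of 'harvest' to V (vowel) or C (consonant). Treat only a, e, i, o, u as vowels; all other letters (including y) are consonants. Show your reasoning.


Letter mapping: h = C, a = V, r = C, v = C, e = V, s = C, t = C.

CVCCVCC


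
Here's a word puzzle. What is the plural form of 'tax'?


Apply rule: Add -es (sibilant/fricative ending). 'tax' becomes 'taxes'.

taxes


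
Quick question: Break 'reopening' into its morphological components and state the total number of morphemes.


Step 1: Identify prefix: 're' (meaning: again)
Step 2: Identify root: 'open'
Step 3: Identify suffix(es): 'ing'
Decomposition: re- (prefix: again) + open (root) + -ing (suffix: ongoing action)
Total morphemes: 3

3 morphemes (re- (prefix: again) + open (root) + -ing (suffix: ongoing action))


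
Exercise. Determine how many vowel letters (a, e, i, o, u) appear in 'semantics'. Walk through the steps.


Vowels in 'semantics': e, a, i = 3 vowels.

3


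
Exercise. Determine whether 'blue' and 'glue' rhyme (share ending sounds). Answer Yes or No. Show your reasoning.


Rime (stressed vowel + following sounds) of 'blue': -ue = /uː/
Rime of 'glue': -ue = /uː/
/uː/ and /uː/ are the same ending sound, so the words rhyme.

Yes


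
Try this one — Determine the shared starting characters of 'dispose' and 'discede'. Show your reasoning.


Compare from the start: 3 characters match: 'dis'. Mismatch at position 4: 'p' vs 'c'.

dis


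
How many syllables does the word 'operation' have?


Break 'operation' into syllables: op-er-a-tion -> op | er | a | tion = 4 syllables

4 syllables
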